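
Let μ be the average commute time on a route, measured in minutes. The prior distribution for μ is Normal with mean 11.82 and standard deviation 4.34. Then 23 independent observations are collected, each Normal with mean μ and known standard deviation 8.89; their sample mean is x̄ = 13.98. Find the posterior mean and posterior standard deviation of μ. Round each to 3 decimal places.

With known σ, the Normal prior is conjugate. Weight on the data is w = (n/σ²)/(n/σ² + 1/τ₀²) = 0.291021/(0.291021+0.0530910) = 0.84572.
Posterior mean = w·x̄ + (1−w)·μ₀ = 0.84572·13.98 + 0.15428·11.82 = 13.647. Posterior variance = 1/(0.291021+0.0530910) = 2.90603, so SD = 1.705.

Posterior mean ≈ 13.647; posterior SD ≈ 1.705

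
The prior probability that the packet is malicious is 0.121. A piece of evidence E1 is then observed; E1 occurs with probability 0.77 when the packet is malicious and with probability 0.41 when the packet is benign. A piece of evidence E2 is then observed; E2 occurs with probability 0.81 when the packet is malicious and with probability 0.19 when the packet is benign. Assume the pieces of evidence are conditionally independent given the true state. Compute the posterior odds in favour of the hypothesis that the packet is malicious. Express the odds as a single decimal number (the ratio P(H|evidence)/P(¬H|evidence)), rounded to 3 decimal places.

Prior odds = 0.121/(1−0.121) = 0.13766.
Likelihood ratio for E1 = 0.77/0.41 = 1.8780.
Likelihood ratio for E2 = 0.81/0.19 = 4.2632.
Posterior odds = prior odds × LR₁ × LR₂ = 1.1021.

Posterior odds ≈ 1.102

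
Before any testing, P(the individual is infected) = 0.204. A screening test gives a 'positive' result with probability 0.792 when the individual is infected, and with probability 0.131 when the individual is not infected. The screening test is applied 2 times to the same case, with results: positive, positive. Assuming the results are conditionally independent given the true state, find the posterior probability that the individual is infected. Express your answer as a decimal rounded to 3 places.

With H the event that the individual is infected, the joint likelihood of the observed sequence is P(data|H) = 0.792·0.792 = 0.62726 and P(data|¬H) = 0.131·0.131 = 0.017161.
Bayes: P(H|data) = 0.204·0.62726 / (0.204·0.62726 + 0.796·0.017161) = 0.12796/0.14162 = 0.9035.

Posterior P(H) ≈ 0.904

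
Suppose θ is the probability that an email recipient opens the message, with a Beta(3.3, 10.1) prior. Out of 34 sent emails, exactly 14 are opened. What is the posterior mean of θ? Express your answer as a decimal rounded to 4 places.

Posterior mean ≈ 0.3650

Observing 14 successes and 20 failures updates Beta(3.3, 10.1) by adding the success and failure counts to the two shape parameters: α = 3.3+14 = 17.3, β = 10.1+20 = 30.1.
E[θ | data] = 17.3/(17.3+30.1) = 0.3650.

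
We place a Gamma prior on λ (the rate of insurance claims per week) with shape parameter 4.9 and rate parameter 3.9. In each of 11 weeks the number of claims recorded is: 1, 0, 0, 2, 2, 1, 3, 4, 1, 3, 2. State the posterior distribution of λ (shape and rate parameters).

The Poisson likelihood adds the total count to the shape and the number of exposure periods to the rate. Here ∑xᵢ = 19 and n = 11, so shape 4.9→23.9 and rate 3.9→14.9.

Posterior: Gamma(shape=23.9, rate=14.9)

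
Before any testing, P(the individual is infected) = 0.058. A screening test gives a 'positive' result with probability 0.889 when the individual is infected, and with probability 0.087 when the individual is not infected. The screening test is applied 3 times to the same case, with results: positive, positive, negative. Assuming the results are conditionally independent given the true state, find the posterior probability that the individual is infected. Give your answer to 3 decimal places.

Posterior P(H) ≈ 0.439

Let H be the event that the individual is infected; start with P(H) = 0.058. P('positive'|H) = 0.889, P('positive'|¬H) = 0.087.
Update on result 1 ('positive'): P(H) ← 0.889·0.0580 / (0.889·0.0580 + 0.087·0.9420) = 0.051562/0.13352 = 0.3862.
Update on result 2 ('positive'): P(H) ← 0.889·0.3862 / (0.889·0.3862 + 0.087·0.6138) = 0.34332/0.39672 = 0.8654.
Update on result 3 ('negative'): P(H) ← 0.111·0.8654 / (0.111·0.8654 + 0.913·0.1346) = 0.096059/0.21896 = 0.4387.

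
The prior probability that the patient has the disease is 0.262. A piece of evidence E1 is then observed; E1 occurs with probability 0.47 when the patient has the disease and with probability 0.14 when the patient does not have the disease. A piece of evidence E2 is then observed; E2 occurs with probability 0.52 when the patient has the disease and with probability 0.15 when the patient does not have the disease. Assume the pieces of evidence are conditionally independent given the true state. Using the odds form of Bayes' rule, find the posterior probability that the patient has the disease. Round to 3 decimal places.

Prior odds = 0.262/(1−0.262) = 0.35501.
Likelihood ratio for E1 = 0.47/0.14 = 3.3571.
Likelihood ratio for E2 = 0.52/0.15 = 3.4667.
Posterior odds = prior odds × LR₁ × LR₂ = 4.1317.
Posterior probability = odds/(1+odds) = 4.1317/5.1317 = 0.805.

Posterior probability ≈ 0.805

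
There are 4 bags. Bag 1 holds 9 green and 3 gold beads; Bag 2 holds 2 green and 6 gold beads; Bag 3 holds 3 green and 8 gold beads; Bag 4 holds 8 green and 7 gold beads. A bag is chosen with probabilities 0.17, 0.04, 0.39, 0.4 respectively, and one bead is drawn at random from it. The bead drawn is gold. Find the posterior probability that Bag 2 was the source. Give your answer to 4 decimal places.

Tabulate prior·likelihood by source: [1] prior 0.17, lik 0.25, product 0.04250; [2] prior 0.04, lik 0.75, product 0.03000; [3] prior 0.39, lik 0.7273, product 0.2836; [4] prior 0.4, lik 0.4667, product 0.1867.
Normalizing constant = 0.54280; the posterior for Bag 2 is its product over the sum, 0.03000/0.54280 = 0.0553.

Posterior probability ≈ 0.0553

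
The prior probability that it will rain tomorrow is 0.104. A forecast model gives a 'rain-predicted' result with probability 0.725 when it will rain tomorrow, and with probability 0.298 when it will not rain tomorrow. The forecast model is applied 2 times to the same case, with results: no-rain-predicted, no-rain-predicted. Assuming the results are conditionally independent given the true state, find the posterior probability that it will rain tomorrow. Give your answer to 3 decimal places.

Let H be the event that it will rain tomorrow; start with P(H) = 0.104. P('rain-predicted'|H) = 0.725, P('rain-predicted'|¬H) = 0.298.
Update on result 1 ('no-rain-predicted'): P(H) ← 0.275·0.1040 / (0.275·0.1040 + 0.702·0.8960) = 0.028600/0.65759 = 0.0435.
Update on result 2 ('no-rain-predicted'): P(H) ← 0.275·0.0435 / (0.275·0.0435 + 0.702·0.9565) = 0.011960/0.68343 = 0.0175.

Posterior P(H) ≈ 0.018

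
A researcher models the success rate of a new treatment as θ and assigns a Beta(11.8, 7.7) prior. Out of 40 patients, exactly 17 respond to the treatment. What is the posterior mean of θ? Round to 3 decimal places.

Observing 17 successes and 23 failures updates Beta(11.8, 7.7) by adding the success and failure counts to the two shape parameters: α = 11.8+17 = 28.8, β = 7.7+23 = 30.7.
Posterior mean = α/(α+β) = 28.8/59.5 = 0.484.

Posterior mean ≈ 0.484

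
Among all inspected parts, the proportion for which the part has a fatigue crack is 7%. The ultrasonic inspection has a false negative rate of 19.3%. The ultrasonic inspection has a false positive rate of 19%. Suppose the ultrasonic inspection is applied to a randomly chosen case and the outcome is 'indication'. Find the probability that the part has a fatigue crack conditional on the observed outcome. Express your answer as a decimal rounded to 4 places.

P(H | E) ≈ 0.2422

Let H be the event that the part has a fatigue crack. P(H) = 0.07, so P(¬H) = 0.93. With E the 'indication' result, P(E|H) = 0.807 and P(E|¬H) = 0.19.
P(E) = 0.807·0.07 + 0.19·0.93 = 0.056490 + 0.17670 = 0.23319.
By Bayes' theorem, P(H|E) = 0.056490 / 0.23319 = 0.2422.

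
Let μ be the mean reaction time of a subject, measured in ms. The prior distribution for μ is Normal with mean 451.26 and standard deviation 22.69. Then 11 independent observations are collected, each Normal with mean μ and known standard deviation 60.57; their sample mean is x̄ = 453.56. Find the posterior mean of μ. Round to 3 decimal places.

Prior precision 1/τ₀² = 1/22.69² = 0.00194237; data precision n/σ² = 11/60.57² = 0.00299832.
Posterior precision = 0.00194237 + 0.00299832 = 0.00494068.
Posterior mean = (0.00194237·451.26 + 0.00299832·453.56) / 0.00494068 = 452.656.

Posterior mean ≈ 452.656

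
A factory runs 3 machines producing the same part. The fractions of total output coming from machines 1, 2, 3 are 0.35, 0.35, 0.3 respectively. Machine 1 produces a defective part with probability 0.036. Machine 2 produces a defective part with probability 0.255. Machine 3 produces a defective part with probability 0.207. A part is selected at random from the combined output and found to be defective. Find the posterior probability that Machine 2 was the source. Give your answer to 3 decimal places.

P(defective|M1) = 0.036; P(defective|M2) = 0.255; P(defective|M3) = 0.207.
Prior × likelihood for each source: 0.35·0.036=0.01260, 0.35·0.255=0.08925, 0.3·0.207=0.06210. Summing gives P(defective) = 0.16395.
P(Machine 2 | defective) = 0.08925 / 0.16395 = 0.544.

Posterior probability ≈ 0.544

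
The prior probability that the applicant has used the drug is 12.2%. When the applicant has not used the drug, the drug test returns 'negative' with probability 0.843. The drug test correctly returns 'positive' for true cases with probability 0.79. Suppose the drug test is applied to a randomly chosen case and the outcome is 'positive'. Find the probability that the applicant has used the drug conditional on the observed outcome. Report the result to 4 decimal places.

Write H for 'the applicant has used the drug'. Prior odds H:¬H = 0.122/0.878 = 0.13895. For the 'positive' outcome, the likelihood ratio is 0.79/0.157 = 5.0318.
Posterior odds = 0.13895 × 5.0318 = 0.69919, so P(H|E) = 0.69919/(1+0.69919) = 0.4115.

P(H | E) ≈ 0.4115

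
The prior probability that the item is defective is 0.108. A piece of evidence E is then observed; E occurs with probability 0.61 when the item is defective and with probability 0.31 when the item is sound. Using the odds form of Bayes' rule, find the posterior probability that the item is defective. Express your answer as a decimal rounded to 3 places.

Prior odds = 0.108/(1−0.108) = 0.12108.
Likelihood ratio for E = 0.61/0.31 = 1.9677.
Posterior odds = prior odds × LR = 0.23825.
Posterior probability = odds/(1+odds) = 0.23825/1.2382 = 0.192.

Posterior probability ≈ 0.192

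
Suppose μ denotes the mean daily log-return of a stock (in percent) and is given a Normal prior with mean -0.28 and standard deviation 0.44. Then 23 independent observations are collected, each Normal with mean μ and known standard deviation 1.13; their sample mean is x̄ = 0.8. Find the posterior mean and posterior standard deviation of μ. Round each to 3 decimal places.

With known σ, the Normal prior is conjugate. Weight on the data is w = (n/σ²)/(n/σ² + 1/τ₀²) = 18.0124/(18.0124+5.16529) = 0.77714.
Posterior mean = w·x̄ + (1−w)·μ₀ = 0.77714·0.8 + 0.22286·-0.28 = 0.559. Posterior variance = 1/(18.0124+5.16529) = 0.0431450, so SD = 0.208.

Posterior mean ≈ 0.559; posterior SD ≈ 0.208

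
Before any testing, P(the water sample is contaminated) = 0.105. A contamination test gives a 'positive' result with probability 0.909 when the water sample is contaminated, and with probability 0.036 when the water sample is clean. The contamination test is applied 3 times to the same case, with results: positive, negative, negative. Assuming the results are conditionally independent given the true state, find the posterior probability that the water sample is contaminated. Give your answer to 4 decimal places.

Let H be the event that the water sample is contaminated; start with P(H) = 0.105. P('positive'|H) = 0.909, P('positive'|¬H) = 0.036.
Update on result 1 ('positive'): P(H) ← 0.909·0.1050 / (0.909·0.1050 + 0.036·0.8950) = 0.095445/0.12767 = 0.7476.
Update on result 2 ('negative'): P(H) ← 0.091·0.7476 / (0.091·0.7476 + 0.964·0.2524) = 0.068033/0.31133 = 0.2185.
Update on result 3 ('negative'): P(H) ← 0.091·0.2185 / (0.091·0.2185 + 0.964·0.7815) = 0.019886/0.77323 = 0.0257.

Posterior P(H) ≈ 0.0257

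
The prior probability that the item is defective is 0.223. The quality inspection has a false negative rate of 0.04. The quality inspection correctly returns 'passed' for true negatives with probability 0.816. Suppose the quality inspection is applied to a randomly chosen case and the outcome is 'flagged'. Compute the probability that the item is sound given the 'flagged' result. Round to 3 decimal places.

Let H be the event that the item is defective. P(H) = 0.223, so P(¬H) = 0.777. With E the 'flagged' result, P(E|H) = 0.96 and P(E|¬H) = 0.184.
P(E) = 0.96·0.223 + 0.184·0.777 = 0.21408 + 0.14297 = 0.35705.
By Bayes' theorem, P(H|E) = 0.21408 / 0.35705 = 0.600. Hence P(¬H|E) = 1 − 0.600 = 0.400.

P(¬H | E) ≈ 0.400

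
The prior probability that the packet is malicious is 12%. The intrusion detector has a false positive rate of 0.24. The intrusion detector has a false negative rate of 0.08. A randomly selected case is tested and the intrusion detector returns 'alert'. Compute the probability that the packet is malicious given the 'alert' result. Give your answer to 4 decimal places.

Write H for 'the packet is malicious'. Prior odds H:¬H = 0.12/0.88 = 0.13636. For the 'alert' outcome, the likelihood ratio is 0.92/0.24 = 3.8333.
Posterior odds = 0.13636 × 3.8333 = 0.52273, so P(H|E) = 0.52273/(1+0.52273) = 0.3433.

P(H | E) ≈ 0.3433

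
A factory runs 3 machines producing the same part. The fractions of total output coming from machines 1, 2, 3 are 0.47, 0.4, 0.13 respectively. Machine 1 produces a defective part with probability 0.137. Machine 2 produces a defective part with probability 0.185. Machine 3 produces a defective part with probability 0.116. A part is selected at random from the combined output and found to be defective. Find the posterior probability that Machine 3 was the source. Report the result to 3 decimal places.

Posterior probability ≈ 0.098

Tabulate prior·likelihood by source: [1] prior 0.47, lik 0.137, product 0.06439; [2] prior 0.4, lik 0.185, product 0.07400; [3] prior 0.13, lik 0.116, product 0.01508.
Normalizing constant = 0.15347; the posterior for Machine 3 is its product over the sum, 0.01508/0.15347 = 0.098.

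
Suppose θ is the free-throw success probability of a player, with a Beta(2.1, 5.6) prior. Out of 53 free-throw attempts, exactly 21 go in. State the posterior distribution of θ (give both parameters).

The binomial likelihood is conjugate to the Beta prior: with 21 successes and 32 failures, the posterior is Beta(2.1+21, 5.6+32) = Beta(23.1, 37.6).

Posterior: Beta(23.1, 37.6)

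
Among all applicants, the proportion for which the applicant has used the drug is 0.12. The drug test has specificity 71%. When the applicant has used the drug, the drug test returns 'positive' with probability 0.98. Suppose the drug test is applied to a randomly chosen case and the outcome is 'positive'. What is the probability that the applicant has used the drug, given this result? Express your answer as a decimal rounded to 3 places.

P(H | E) ≈ 0.315

Let H be the event that the applicant has used the drug. P(H) = 0.12, so P(¬H) = 0.88. With E the 'positive' result, P(E|H) = 0.98 and P(E|¬H) = 0.29.
P(E) = 0.98·0.12 + 0.29·0.88 = 0.11760 + 0.25520 = 0.37280.
By Bayes' theorem, P(H|E) = 0.11760 / 0.37280 = 0.315.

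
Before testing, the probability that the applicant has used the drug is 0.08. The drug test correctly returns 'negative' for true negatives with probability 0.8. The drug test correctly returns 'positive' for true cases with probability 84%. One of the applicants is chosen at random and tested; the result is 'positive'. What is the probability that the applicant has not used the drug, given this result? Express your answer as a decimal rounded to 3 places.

P(¬H | E) ≈ 0.732

Let H be the event that the applicant has used the drug. P(H) = 0.08, so P(¬H) = 0.92. With E the 'positive' result, P(E|H) = 0.84 and P(E|¬H) = 0.2.
P(E) = 0.84·0.08 + 0.2·0.92 = 0.067200 + 0.18400 = 0.25120.
By Bayes' theorem, P(H|E) = 0.067200 / 0.25120 = 0.268. Hence P(¬H|E) = 1 − 0.268 = 0.732.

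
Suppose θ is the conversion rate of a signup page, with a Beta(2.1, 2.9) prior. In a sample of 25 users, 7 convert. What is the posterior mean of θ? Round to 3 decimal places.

The binomial likelihood is conjugate to the Beta prior: with 7 successes and 18 failures, the posterior is Beta(2.1+7, 2.9+18) = Beta(9.1, 20.9).
Posterior mean = α/(α+β) = 9.1/30 = 0.303.

Posterior mean ≈ 0.303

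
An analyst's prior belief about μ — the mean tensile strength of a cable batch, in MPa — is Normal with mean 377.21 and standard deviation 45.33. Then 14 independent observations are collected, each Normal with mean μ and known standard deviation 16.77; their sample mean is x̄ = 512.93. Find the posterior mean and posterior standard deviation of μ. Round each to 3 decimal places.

With known σ, the Normal prior is conjugate. Weight on the data is w = (n/σ²)/(n/σ² + 1/τ₀²) = 0.0497808/(0.0497808+0.00048666) = 0.99032.
Posterior mean = w·x̄ + (1−w)·μ₀ = 0.99032·512.93 + 0.0096815·377.21 = 511.616. Posterior variance = 1/(0.0497808+0.00048666) = 19.8936, so SD = 4.460.

Posterior mean ≈ 511.616; posterior SD ≈ 4.460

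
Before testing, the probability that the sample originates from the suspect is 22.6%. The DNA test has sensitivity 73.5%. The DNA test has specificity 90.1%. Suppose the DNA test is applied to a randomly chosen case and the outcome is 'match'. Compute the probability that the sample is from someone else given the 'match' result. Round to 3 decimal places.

Write H for 'the sample originates from the suspect'. Prior odds H:¬H = 0.226/0.774 = 0.29199. For the 'match' outcome, the likelihood ratio is 0.735/0.099 = 7.4242.
Posterior odds = 0.29199 × 7.4242 = 2.1678, so P(H|E) = 2.1678/(1+2.1678) = 0.684. Then P(¬H|E) = 1 − 0.684 = 0.316.

P(¬H | E) ≈ 0.316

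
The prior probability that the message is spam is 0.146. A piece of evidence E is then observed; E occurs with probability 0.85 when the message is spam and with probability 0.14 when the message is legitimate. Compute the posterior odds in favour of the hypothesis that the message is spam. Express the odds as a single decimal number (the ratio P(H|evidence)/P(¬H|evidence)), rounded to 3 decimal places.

Posterior odds ≈ 1.038

Prior odds = 0.146/(1−0.146) = 0.17096.
Likelihood ratio for E = 0.85/0.14 = 6.0714.
Posterior odds = prior odds × LR = 1.0380.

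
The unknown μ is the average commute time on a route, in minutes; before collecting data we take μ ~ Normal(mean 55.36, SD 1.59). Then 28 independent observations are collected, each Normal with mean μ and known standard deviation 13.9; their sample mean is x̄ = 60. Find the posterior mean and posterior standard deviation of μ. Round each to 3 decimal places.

With known σ, the Normal prior is conjugate. Weight on the data is w = (n/σ²)/(n/σ² + 1/τ₀²) = 0.144920/(0.144920+0.395554) = 0.26814.
Posterior mean = w·x̄ + (1−w)·μ₀ = 0.26814·60 + 0.73186·55.36 = 56.604. Posterior variance = 1/(0.144920+0.395554) = 1.85023, so SD = 1.360.

Posterior mean ≈ 56.604; posterior SD ≈ 1.360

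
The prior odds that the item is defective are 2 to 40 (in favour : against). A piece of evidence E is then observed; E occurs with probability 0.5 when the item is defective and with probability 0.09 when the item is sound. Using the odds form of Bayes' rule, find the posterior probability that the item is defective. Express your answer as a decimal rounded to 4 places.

Prior odds = 2/40 = 0.050000.
Likelihood ratio for E = 0.5/0.09 = 5.5556.
Posterior odds = prior odds × LR = 0.27778.
Posterior probability = odds/(1+odds) = 0.27778/1.2778 = 0.2174.

Posterior probability ≈ 0.2174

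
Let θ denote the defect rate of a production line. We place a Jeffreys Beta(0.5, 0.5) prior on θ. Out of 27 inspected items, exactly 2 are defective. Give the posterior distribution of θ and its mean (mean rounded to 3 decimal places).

Posterior: Beta(2.5, 25.5); mean ≈ 0.089

The binomial likelihood is conjugate to the Beta prior: with 2 successes and 25 failures, the posterior is Beta(0.5+2, 0.5+25) = Beta(2.5, 25.5).
Posterior mean = α/(α+β) = 2.5/28 = 0.089.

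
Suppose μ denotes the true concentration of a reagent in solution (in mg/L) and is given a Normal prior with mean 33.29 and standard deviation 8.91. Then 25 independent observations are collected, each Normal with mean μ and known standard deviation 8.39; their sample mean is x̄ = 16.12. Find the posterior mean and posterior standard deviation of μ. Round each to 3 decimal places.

Posterior mean ≈ 16.708; posterior SD ≈ 1.649

With known σ, the Normal prior is conjugate. Weight on the data is w = (n/σ²)/(n/σ² + 1/τ₀²) = 0.355153/(0.355153+0.0125963) = 0.96575.
Posterior mean = w·x̄ + (1−w)·μ₀ = 0.96575·16.12 + 0.034252·33.29 = 16.708. Posterior variance = 1/(0.355153+0.0125963) = 2.71924, so SD = 1.649.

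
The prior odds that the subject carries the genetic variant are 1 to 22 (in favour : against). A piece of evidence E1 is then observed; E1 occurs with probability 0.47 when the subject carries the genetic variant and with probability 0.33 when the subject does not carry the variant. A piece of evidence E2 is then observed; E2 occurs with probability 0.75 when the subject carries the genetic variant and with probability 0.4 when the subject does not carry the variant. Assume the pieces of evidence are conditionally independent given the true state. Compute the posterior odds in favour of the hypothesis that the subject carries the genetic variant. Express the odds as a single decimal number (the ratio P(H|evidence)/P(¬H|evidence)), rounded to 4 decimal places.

Prior odds = 1/22 = 0.045455. In log-odds, ln(0.045455) = -3.0910.
Add log likelihood ratios: ln(1.4242) + ln(1.8750) = 0.98225.
Posterior log-odds = -2.1088, so posterior odds = exp(-2.1088) = 0.12138.

Posterior odds ≈ 0.1214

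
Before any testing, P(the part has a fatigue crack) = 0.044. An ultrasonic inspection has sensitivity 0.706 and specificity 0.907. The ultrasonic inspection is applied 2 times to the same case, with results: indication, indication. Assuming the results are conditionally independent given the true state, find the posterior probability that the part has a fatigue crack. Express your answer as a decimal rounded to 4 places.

Posterior P(H) ≈ 0.7262

Let H be the event that the part has a fatigue crack; start with P(H) = 0.044. P('indication'|H) = 0.706, P('indication'|¬H) = 0.093.
Update on result 1 ('indication'): P(H) ← 0.706·0.0440 / (0.706·0.0440 + 0.093·0.9560) = 0.031064/0.11997 = 0.2589.
Update on result 2 ('indication'): P(H) ← 0.706·0.2589 / (0.706·0.2589 + 0.093·0.7411) = 0.18280/0.25172 = 0.7262.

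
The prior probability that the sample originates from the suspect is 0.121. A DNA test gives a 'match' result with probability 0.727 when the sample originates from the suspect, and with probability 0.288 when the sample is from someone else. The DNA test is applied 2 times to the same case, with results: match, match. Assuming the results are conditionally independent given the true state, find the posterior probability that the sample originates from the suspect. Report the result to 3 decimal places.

Posterior P(H) ≈ 0.467

Let H be the event that the sample originates from the suspect; start with P(H) = 0.121. P('match'|H) = 0.727, P('match'|¬H) = 0.288.
Update on result 1 ('match'): P(H) ← 0.727·0.1210 / (0.727·0.1210 + 0.288·0.8790) = 0.087967/0.34112 = 0.2579.
Update on result 2 ('match'): P(H) ← 0.727·0.2579 / (0.727·0.2579 + 0.288·0.7421) = 0.18748/0.40121 = 0.4673.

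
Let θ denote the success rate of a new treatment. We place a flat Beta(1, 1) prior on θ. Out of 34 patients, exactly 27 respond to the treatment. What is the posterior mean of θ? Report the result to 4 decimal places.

Posterior mean ≈ 0.7778

The binomial likelihood is conjugate to the Beta prior: with 27 successes and 7 failures, the posterior is Beta(1+27, 1+7) = Beta(28, 8).
E[θ | data] = 28/(28+8) = 0.7778.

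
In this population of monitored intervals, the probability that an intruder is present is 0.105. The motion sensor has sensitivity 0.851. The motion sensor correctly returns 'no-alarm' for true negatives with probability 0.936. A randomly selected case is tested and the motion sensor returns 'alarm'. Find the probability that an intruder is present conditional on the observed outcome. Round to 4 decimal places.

P(H | E) ≈ 0.6094

Write H for 'an intruder is present'. Prior odds H:¬H = 0.105/0.895 = 0.11732. For the 'alarm' outcome, the likelihood ratio is 0.851/0.064 = 13.297.
Posterior odds = 0.11732 × 13.297 = 1.5600, so P(H|E) = 1.5600/(1+1.5600) = 0.6094.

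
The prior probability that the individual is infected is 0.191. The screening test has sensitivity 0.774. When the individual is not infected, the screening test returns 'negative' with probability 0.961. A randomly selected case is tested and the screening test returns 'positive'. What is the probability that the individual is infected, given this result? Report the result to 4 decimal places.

P(H | E) ≈ 0.8241

Write H for 'the individual is infected'. Prior odds H:¬H = 0.191/0.809 = 0.23609. For the 'positive' outcome, the likelihood ratio is 0.774/0.039 = 19.846.
Posterior odds = 0.23609 × 19.846 = 4.6856, so P(H|E) = 4.6856/(1+4.6856) = 0.8241.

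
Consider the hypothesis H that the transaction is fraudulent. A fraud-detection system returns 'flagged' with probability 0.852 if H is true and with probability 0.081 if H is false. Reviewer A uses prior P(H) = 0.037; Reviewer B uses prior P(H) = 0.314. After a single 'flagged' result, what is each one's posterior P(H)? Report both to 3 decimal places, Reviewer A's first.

Reviewer A: 0.288; Reviewer B: 0.828

P('+'|H) = 0.852, P('+'|¬H) = 0.081.
Reviewer A: numerator 0.852·0.037 = 0.031524; evidence = 0.031524+0.081·0.963 = 0.10953; posterior = 0.288.
Reviewer B: numerator 0.852·0.314 = 0.26753; evidence = 0.26753+0.081·0.686 = 0.32309; posterior = 0.828.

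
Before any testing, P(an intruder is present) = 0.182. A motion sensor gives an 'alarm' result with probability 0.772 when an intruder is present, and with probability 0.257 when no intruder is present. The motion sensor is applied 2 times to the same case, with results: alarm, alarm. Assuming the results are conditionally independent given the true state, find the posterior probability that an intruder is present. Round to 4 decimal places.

Posterior P(H) ≈ 0.6675

Let H be the event that an intruder is present; start with P(H) = 0.182. P('alarm'|H) = 0.772, P('alarm'|¬H) = 0.257.
Update on result 1 ('alarm'): P(H) ← 0.772·0.1820 / (0.772·0.1820 + 0.257·0.8180) = 0.14050/0.35073 = 0.4006.
Update on result 2 ('alarm'): P(H) ← 0.772·0.4006 / (0.772·0.4006 + 0.257·0.5994) = 0.30927/0.46331 = 0.6675.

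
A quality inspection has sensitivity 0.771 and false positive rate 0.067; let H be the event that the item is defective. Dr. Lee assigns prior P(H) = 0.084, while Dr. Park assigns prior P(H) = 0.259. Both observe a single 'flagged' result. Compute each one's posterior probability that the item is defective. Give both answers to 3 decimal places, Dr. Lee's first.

Dr. Lee: 0.513; Dr. Park: 0.801

P('+'|H) = 0.771, P('+'|¬H) = 0.067.
Dr. Lee: numerator 0.771·0.084 = 0.064764; evidence = 0.064764+0.067·0.916 = 0.12614; posterior = 0.513.
Dr. Park: numerator 0.771·0.259 = 0.19969; evidence = 0.19969+0.067·0.741 = 0.24934; posterior = 0.801.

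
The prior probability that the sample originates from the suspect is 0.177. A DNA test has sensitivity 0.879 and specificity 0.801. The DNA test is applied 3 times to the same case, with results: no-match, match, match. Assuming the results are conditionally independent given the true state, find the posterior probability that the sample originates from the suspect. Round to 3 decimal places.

Let H be the event that the sample originates from the suspect; start with P(H) = 0.177. P('match'|H) = 0.879, P('match'|¬H) = 0.199.
Update on result 1 ('no-match'): P(H) ← 0.121·0.1770 / (0.121·0.1770 + 0.801·0.8230) = 0.021417/0.68064 = 0.0315.
Update on result 2 ('match'): P(H) ← 0.879·0.0315 / (0.879·0.0315 + 0.199·0.9685) = 0.027659/0.22040 = 0.1255.
Update on result 3 ('match'): P(H) ← 0.879·0.1255 / (0.879·0.1255 + 0.199·0.8745) = 0.11031/0.28434 = 0.3880.

Posterior P(H) ≈ 0.388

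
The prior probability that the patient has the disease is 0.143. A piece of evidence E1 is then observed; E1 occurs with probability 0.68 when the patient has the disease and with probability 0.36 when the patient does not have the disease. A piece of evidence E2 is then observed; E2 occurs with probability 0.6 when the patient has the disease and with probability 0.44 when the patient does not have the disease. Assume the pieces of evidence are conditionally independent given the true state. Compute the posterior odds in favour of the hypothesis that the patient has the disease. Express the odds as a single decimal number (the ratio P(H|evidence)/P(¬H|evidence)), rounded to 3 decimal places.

Prior odds = 0.143/(1−0.143) = 0.16686.
Likelihood ratio for E1 = 0.68/0.36 = 1.8889.
Likelihood ratio for E2 = 0.6/0.44 = 1.3636.
Posterior odds = prior odds × LR₁ × LR₂ = 0.42979.

Posterior odds ≈ 0.430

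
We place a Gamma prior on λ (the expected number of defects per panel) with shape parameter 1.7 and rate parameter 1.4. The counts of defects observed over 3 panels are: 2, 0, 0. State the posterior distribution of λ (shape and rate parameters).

Posterior: Gamma(shape=3.7, rate=4.4)

Total count ∑xᵢ = 2 over n = 3 panels.
Gamma is conjugate to the Poisson likelihood: posterior is Gamma(shape = 1.7+2 = 3.7, rate = 1.4+3 = 4.4).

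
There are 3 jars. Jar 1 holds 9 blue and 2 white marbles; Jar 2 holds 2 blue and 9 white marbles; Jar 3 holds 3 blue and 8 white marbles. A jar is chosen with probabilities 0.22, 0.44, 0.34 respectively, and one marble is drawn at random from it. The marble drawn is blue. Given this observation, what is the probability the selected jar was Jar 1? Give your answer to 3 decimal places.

Tabulate prior·likelihood by source: [1] prior 0.22, lik 0.8182, product 0.1800; [2] prior 0.44, lik 0.1818, product 0.08000; [3] prior 0.34, lik 0.2727, product 0.09273.
Normalizing constant = 0.35273; the posterior for Jar 1 is its product over the sum, 0.1800/0.35273 = 0.510.

Posterior probability ≈ 0.510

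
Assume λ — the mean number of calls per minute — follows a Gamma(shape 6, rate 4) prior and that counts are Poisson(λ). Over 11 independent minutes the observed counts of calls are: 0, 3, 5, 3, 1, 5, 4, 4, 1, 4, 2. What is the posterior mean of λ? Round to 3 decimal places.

Posterior mean ≈ 2.533

The Poisson likelihood adds the total count to the shape and the number of exposure periods to the rate. Here ∑xᵢ = 32 and n = 11, so shape 6→38 and rate 4→15.
E[λ | data] = 38/15 = 2.533.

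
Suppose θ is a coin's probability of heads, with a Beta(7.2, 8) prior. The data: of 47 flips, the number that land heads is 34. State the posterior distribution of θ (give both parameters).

Posterior: Beta(41.2, 21)

Observing 34 successes and 13 failures updates Beta(7.2, 8) by adding the success and failure counts to the two shape parameters: α = 7.2+34 = 41.2, β = 8+13 = 21.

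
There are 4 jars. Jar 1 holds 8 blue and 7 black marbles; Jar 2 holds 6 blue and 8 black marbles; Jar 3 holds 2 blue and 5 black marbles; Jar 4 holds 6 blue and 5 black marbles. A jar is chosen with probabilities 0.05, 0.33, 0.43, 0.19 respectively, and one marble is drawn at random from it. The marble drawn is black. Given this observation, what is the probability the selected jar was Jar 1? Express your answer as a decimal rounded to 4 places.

P(black|Jar 1) = 0.4667; P(black|Jar 2) = 0.5714; P(black|Jar 3) = 0.7143; P(black|Jar 4) = 0.4545.
Prior × likelihood for each source: 0.05·0.4667=0.02333, 0.33·0.5714=0.1886, 0.43·0.7143=0.3071, 0.19·0.4545=0.08636. Summing gives P(black) = 0.60541.
P(Jar 1 | black) = 0.02333 / 0.60541 = 0.0385.

Posterior probability ≈ 0.0385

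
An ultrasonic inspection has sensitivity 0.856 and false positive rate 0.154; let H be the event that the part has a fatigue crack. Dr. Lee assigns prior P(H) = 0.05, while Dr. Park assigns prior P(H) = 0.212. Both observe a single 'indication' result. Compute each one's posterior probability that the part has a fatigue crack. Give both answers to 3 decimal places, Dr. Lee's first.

Dr. Lee: 0.226; Dr. Park: 0.599

The likelihood ratio for an 'indication' result is 0.856/0.154 = 5.5584.
Dr. Lee: prior odds 0.05/0.95 = 0.052632; posterior odds 0.29255; posterior probability 0.226.
Dr. Park: prior odds 0.212/0.788 = 0.26904; posterior odds 1.4954; posterior probability 0.599.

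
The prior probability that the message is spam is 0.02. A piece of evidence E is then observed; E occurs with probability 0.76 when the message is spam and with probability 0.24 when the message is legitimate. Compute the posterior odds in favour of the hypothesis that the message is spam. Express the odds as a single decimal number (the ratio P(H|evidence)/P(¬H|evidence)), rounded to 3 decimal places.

Posterior odds ≈ 0.065

Prior odds = 0.02/(1−0.02) = 0.020408. In log-odds, ln(0.020408) = -3.8918.
Add log likelihood ratio: ln(3.1667) = 1.1527.
Posterior log-odds = -2.7391, so posterior odds = exp(-2.7391) = 0.064626.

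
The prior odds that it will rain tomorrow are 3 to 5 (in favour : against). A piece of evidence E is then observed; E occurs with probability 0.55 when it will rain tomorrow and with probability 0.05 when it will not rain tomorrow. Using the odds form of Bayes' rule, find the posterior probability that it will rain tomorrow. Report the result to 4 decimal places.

Prior odds = 3/5 = 0.60000.
Likelihood ratio for E = 0.55/0.05 = 11.000.
Posterior odds = prior odds × LR = 6.6000.
Posterior probability = odds/(1+odds) = 6.6000/7.6000 = 0.8684.

Posterior probability ≈ 0.8684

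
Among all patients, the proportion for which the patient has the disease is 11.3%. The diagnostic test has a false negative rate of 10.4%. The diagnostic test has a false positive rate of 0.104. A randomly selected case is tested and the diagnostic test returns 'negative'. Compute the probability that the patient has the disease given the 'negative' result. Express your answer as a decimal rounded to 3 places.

Let H be the event that the patient has the disease. P(H) = 0.113, so P(¬H) = 0.887. With E the 'negative' result, P(E|H) = 0.104 and P(E|¬H) = 0.896.
P(E) = 0.104·0.113 + 0.896·0.887 = 0.011752 + 0.79475 = 0.80650.
By Bayes' theorem, P(H|E) = 0.011752 / 0.80650 = 0.015.

P(H | E) ≈ 0.015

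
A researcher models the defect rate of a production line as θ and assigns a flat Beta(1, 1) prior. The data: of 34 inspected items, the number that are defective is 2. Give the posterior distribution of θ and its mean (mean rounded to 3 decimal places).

Posterior: Beta(3, 33); mean ≈ 0.083

The binomial likelihood is conjugate to the Beta prior: with 2 successes and 32 failures, the posterior is Beta(1+2, 1+32) = Beta(3, 33).
E[θ | data] = 3/(3+33) = 0.083.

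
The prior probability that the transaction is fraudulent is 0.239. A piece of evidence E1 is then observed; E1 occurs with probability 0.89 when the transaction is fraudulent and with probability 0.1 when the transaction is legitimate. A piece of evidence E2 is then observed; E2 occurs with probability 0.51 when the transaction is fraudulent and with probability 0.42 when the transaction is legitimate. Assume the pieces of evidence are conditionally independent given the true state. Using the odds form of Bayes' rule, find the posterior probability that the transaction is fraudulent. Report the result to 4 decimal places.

Prior odds = 0.239/(1−0.239) = 0.31406. In log-odds, ln(0.31406) = -1.1582.
Add log likelihood ratios: ln(8.9000) + ln(1.2143) = 2.3802.
Posterior log-odds = 1.2220, so posterior odds = exp(1.2220) = 3.3941. Converting, P(H|E) = 3.3941/4.3941 = 0.7724.

Posterior probability ≈ 0.7724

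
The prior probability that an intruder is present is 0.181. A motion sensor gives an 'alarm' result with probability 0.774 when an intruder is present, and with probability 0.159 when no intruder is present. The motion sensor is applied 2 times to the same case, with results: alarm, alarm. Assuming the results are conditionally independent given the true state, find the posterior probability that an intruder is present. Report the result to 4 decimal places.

Posterior P(H) ≈ 0.8397

With H the event that an intruder is present, the joint likelihood of the observed sequence is P(data|H) = 0.774·0.774 = 0.59908 and P(data|¬H) = 0.159·0.159 = 0.025281.
Bayes: P(H|data) = 0.181·0.59908 / (0.181·0.59908 + 0.819·0.025281) = 0.10843/0.12914 = 0.8397.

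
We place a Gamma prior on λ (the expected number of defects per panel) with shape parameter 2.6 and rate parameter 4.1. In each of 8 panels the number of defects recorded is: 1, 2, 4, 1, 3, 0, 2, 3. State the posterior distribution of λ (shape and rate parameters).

Posterior: Gamma(shape=18.6, rate=12.1)

The Poisson likelihood adds the total count to the shape and the number of exposure periods to the rate. Here ∑xᵢ = 16 and n = 8, so shape 2.6→18.6 and rate 4.1→12.1.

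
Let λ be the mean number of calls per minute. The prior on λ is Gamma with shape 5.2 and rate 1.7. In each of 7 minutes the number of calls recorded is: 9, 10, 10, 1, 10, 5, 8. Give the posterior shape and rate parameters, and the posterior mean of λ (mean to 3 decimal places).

Posterior: Gamma(shape=58.2, rate=8.7); mean ≈ 6.690

The Poisson likelihood adds the total count to the shape and the number of exposure periods to the rate. Here ∑xᵢ = 53 and n = 7, so shape 5.2→58.2 and rate 1.7→8.7.
Posterior mean = shape/rate = 58.2/8.7 = 6.690.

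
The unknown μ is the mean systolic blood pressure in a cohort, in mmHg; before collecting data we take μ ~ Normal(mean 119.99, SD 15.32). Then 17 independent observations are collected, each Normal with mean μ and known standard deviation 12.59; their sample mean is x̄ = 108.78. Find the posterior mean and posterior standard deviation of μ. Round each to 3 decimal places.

Posterior mean ≈ 109.208; posterior SD ≈ 2.995

With known σ, the Normal prior is conjugate. Weight on the data is w = (n/σ²)/(n/σ² + 1/τ₀²) = 0.107250/(0.107250+0.00426071) = 0.96179.
Posterior mean = w·x̄ + (1−w)·μ₀ = 0.96179·108.78 + 0.038209·119.99 = 109.208. Posterior variance = 1/(0.107250+0.00426071) = 8.96774, so SD = 2.995.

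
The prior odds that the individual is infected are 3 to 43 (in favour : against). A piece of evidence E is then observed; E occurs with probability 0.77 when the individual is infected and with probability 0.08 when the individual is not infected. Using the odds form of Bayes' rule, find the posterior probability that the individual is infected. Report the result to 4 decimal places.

Prior odds = 3/43 = 0.069767. In log-odds, ln(0.069767) = -2.6626.
Add log likelihood ratio: ln(9.6250) = 2.2644.
Posterior log-odds = -0.39822, so posterior odds = exp(-0.39822) = 0.67151. Converting, P(H|E) = 0.67151/1.6715 = 0.4017.

Posterior probability ≈ 0.4017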